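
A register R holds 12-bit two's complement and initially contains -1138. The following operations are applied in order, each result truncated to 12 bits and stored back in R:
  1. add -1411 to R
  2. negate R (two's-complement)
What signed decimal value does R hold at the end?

-1547

Start: R = -1138 = 101110001110.
R = -1138 + (-1411) = -2549; wraps to 1547 = 011000001011
R = −(1547) = -1547 = 100111110101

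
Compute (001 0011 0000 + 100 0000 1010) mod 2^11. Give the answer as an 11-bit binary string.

10100111010

  00100110000
+ 10000001010
= 10100111010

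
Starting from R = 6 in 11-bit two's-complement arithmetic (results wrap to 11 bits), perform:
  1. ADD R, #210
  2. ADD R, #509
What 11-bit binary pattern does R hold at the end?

Start: R = 6 = 00000000110.
R = 6 + 210 = 216 = 00011011000
R = 216 + 509 = 725 = 01011010101

01011010101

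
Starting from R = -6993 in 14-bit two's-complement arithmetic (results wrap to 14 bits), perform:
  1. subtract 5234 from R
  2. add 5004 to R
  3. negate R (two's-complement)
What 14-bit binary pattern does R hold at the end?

01110000110111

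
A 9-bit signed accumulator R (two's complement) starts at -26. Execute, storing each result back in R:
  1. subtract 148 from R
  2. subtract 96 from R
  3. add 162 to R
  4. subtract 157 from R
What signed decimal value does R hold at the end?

Start: R = -26 = 111100110.
R = -26 − 148 = -174 = 101010010
R = -174 − 96 = -270; wraps to 242 = 011110010
R = 242 + 162 = 404; wraps to -108 = 110010100
R = -108 − 157 = -265; wraps to 247 = 011110111

247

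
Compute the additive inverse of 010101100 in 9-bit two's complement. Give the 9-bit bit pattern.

101010100

Invert: 101010011. Add 1: 101010100.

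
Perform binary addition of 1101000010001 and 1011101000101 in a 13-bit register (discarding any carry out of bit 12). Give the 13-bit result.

  1101000010001
+ 1011101000101
= 1000101010110  (discard carry-out 1)

1000101010110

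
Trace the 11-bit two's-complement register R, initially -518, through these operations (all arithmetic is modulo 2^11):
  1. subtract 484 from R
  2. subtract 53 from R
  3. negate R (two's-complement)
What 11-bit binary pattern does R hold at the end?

10000011111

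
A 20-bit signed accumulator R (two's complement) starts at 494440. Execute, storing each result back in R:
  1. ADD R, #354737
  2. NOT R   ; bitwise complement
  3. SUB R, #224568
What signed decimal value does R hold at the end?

-25170

Start: R = 494440 = 01111000101101101000.
R = 494440 + 354737 = 849177; wraps to -199399 = 11001111010100011001
R = NOT 11001111010100011001 = 00110000101011100110 = 199398
R = 199398 − 224568 = -25170 = 11111001110110101110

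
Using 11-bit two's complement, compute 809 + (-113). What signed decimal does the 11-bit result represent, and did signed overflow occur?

696; no overflow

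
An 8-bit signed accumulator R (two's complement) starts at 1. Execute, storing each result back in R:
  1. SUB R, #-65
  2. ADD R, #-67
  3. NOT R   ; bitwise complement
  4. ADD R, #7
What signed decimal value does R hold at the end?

7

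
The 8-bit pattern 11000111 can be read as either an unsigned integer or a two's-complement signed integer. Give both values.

Unsigned: 11000111 = 199.
Signed: MSB=1 → 199 − 256 = -57.

unsigned = 199, signed = -57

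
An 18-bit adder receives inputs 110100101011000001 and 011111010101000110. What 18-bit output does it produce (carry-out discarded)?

  110100101011000001
+ 011111010101000110
= 010100000000000111  (discard carry-out 1)

010100000000000111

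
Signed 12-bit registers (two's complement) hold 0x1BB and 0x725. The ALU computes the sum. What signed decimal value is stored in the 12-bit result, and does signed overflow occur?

-1824; overflow

0x1BB = 000110111011 = 443 (signed)
0x725 = 011100100101 = 1829 (signed)
  000110111011
+ 011100100101
= 100011100000
Result 100011100000: MSB = 1 → 2272 − 4096 = -1824.
Both addends are non-negative but the stored result is negative: signed overflow. The true value 443 + 1829 = 2272 lies outside [-2048, 2047].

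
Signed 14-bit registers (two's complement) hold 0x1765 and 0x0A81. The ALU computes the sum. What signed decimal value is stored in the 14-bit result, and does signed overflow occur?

-7706; overflow

0x1765 = 01011101100101 = 5989 (signed)
0x0A81 = 00101010000001 = 2689 (signed)
  01011101100101
+ 00101010000001
= 10000111100110
Result 10000111100110: MSB = 1 → 8678 − 16384 = -7706.
Both addends are non-negative but the stored result is negative: signed overflow. The true value 5989 + 2689 = 8678 lies outside [-8192, 8191].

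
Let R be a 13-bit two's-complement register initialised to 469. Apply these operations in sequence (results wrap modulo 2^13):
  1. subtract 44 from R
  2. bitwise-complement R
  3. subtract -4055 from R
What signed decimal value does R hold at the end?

3629

Start: R = 469 = 0000111010101.
R = 469 − 44 = 425 = 0000110101001
R = NOT 0000110101001 = 1111001010110 = -426
R = -426 − (-4055) = 3629 = 0111000101101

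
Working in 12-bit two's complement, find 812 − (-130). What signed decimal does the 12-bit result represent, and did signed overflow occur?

812 → 001100101100
-130 → 111101111110
Subtract via negate-and-add: invert 111101111110 + 1 = 000010000010 (i.e. 130).
  001100101100
+ 000010000010
= 001110101110
Result 001110101110: MSB = 0 → value 942.
Both addends (after negating the subtrahend) are non-negative and so is the stored result: no signed overflow.

942; no overflow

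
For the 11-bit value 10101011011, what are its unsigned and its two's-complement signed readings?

Unsigned: 10101011011 = 1371.
Signed: MSB=1 → 1371 − 2048 = -677.

unsigned = 1371, signed = -677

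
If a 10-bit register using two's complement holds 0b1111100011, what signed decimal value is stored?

-29

MSB is 1, so the value is negative.
Invert: 0000011100. Add 1: 0000011101 = 29. So the value is −29.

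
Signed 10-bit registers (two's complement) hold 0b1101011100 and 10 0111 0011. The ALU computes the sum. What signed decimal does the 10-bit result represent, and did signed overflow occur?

0b1101011100 → 1101011100 = -164 (signed)
10 0111 0011 → 1001110011 = -397 (signed)
  1101011100
+ 1001110011
= 0111001111  (discard carry-out 1)
Result 0111001111: MSB = 0 → value 463.
Both addends are negative but the stored result is non-negative: signed overflow. The true value -164 + (-397) = -561 lies outside [-512, 511].

463; overflow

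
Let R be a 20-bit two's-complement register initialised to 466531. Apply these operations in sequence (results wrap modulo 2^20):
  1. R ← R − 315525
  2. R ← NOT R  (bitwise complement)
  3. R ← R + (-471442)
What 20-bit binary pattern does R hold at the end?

01101000000010001111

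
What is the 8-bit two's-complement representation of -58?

|-58| = 58 = 00111010 in 8 bits.
Invert the bits: 11000101. Add 1: 11000110.

11000110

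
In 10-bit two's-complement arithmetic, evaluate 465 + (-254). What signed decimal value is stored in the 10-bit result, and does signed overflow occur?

465 → 0111010001
-254 → 1100000010
  0111010001
+ 1100000010
= 0011010011  (discard carry-out 1)
Result 0011010011: MSB = 0 → value 211.
Addends have opposite signs, so signed overflow cannot occur.

211; no overflow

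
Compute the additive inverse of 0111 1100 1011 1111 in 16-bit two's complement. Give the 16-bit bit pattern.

Invert: 1000001101000000. Add 1: 1000001101000001.
Check: 0111110010111111 = 31935, 1000001101000001 = -31935.

1000001101000001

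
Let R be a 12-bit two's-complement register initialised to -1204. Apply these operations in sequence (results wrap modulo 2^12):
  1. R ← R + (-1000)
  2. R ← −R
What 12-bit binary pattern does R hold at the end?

100010011100

Start: R = -1204 = 101101001100.
R = -1204 + (-1000) = -2204; wraps to 1892 = 011101100100
R = −(1892) = -1892 = 100010011100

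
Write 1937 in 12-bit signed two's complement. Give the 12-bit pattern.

011110010001

1937 is non-negative, so write it directly in 12 bits: 011110010001.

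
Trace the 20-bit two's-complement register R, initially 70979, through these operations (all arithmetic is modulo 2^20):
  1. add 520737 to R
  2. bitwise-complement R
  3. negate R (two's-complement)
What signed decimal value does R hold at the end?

-456859

Start: R = 70979 = 00010001010101000011.
R = 70979 + 520737 = 591716; wraps to -456860 = 10010000011101100100
R = NOT 10010000011101100100 = 01101111100010011011 = 456859
R = −(456859) = -456859 = 10010000011101100101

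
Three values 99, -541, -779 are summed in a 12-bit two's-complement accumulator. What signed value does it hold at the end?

-1221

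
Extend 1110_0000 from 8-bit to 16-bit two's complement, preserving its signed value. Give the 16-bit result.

1111111111100000

MSB of 11100000 is 1; replicate it into the new high bits.
11111111|11100000 → 1111111111100000 (still -32).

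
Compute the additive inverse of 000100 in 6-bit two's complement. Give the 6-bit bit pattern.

111100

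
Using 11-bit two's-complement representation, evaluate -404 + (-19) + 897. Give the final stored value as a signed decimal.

474

-404 + (-19) = -423 (11001011001)
-423 + 897 = 474 (00111011010)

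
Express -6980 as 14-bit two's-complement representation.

10010010111100

|-6980| = 6980 = 01101101000100 in 14 bits.
Invert the bits: 10010010111011. Add 1: 10010010111100.
Check: 10010010111100 reads as 9404 − 16384 = -6980.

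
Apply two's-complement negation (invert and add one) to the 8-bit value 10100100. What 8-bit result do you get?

Invert: 01011011. Add 1: 01011100.

01011100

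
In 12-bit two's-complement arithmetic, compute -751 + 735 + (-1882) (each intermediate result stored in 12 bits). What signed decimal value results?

-1898

-751 + 735 = -16 (111111110000)
-16 + (-1882) = -1898 (100010010110)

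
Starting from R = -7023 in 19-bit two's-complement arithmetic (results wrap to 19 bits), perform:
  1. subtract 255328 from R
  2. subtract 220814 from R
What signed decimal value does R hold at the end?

41123

Start: R = -7023 = 1111110010010010001.
R = -7023 − 255328 = -262351; wraps to 261937 = 0111111111100110001
R = 261937 − 220814 = 41123 = 0001010000010100011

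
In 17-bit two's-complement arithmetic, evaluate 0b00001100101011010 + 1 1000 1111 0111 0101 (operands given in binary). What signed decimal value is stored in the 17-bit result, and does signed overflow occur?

-22321; no overflow

0b00001100101011010 → 00001100101011010 = 6490 (signed)
1 1000 1111 0111 0101 → 11000111101110101 = -28811 (signed)
  00001100101011010
+ 11000111101110101
= 11010100011001111
Result 11010100011001111: MSB = 1 → 108751 − 131072 = -22321.
Addends have opposite signs, so signed overflow cannot occur.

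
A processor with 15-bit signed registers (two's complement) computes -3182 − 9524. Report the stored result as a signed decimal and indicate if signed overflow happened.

-3182 → 111001110010010
9524 → 010010100110100
Subtract via negate-and-add: invert 010010100110100 + 1 = 101101011001100 (i.e. -9524).
  111001110010010
+ 101101011001100
= 100111001011110  (discard carry-out 1)
Result 100111001011110: MSB = 1 → 20062 − 32768 = -12706.
Both addends (after negating the subtrahend) are negative and so is the stored result: no signed overflow.

-12706; no overflow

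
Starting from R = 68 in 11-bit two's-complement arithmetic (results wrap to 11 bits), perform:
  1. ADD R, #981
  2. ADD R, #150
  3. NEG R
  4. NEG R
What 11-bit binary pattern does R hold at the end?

Start: R = 68 = 00001000100.
R = 68 + 981 = 1049; wraps to -999 = 10000011001
R = -999 + 150 = -849 = 10010101111
R = −(-849) = 849 = 01101010001
R = −(849) = -849 = 10010101111

10010101111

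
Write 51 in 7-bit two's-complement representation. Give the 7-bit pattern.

0110011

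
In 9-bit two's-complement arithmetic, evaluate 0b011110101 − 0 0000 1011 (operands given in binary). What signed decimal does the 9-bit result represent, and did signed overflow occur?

234; no overflow

0b011110101 → 011110101 = 245 (signed)
0 0000 1011 → 000001011 = 11 (signed)
Subtract via negate-and-add: invert 000001011 + 1 = 111110101 (i.e. -11).
  011110101
+ 111110101
= 011101010  (discard carry-out 1)
Result 011101010: MSB = 0 → value 234.
Addends (after negating the subtrahend) have opposite signs, so signed overflow cannot occur.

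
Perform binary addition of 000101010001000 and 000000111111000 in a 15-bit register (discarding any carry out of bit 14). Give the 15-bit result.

000110010000000

  000101010001000
+ 000000111111000
= 000110010000000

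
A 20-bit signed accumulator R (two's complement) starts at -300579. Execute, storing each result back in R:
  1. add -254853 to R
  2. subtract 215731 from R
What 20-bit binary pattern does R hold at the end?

Start: R = -300579 = 10110110100111011101.
R = -300579 + (-254853) = -555432; wraps to 493144 = 01111000011001011000
R = 493144 − 215731 = 277413 = 01000011101110100101

01000011101110100101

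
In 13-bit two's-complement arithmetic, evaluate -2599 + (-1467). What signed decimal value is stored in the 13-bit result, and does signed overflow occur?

-4066; no overflow

-2599 → 1010111011001
-1467 → 1101001000101
  1010111011001
+ 1101001000101
= 1000000011110  (discard carry-out 1)
Result 1000000011110: MSB = 1 → 4126 − 8192 = -4066.
Both addends are negative and so is the stored result: no signed overflow.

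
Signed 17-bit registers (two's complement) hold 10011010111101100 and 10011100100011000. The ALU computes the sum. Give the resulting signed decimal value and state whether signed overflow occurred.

28420; overflow

10011010111101100 = -51732 (signed)
10011100100011000 = -50920 (signed)
  10011010111101100
+ 10011100100011000
= 00110111100000100  (discard carry-out 1)
Result 00110111100000100: MSB = 0 → value 28420.
Both addends are negative but the stored result is non-negative: signed overflow. The true value -51732 + (-50920) = -102652 lies outside [-65536, 65535].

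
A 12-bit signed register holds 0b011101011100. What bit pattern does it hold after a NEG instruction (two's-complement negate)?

100010100100

Invert: 100010100011. Add 1: 100010100100.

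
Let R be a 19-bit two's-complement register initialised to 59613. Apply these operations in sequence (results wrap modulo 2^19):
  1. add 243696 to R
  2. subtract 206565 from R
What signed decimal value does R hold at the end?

Start: R = 59613 = 0001110100011011101.
R = 59613 + 243696 = 303309; wraps to -220979 = 1001010000011001101
R = -220979 − 206565 = -427544; wraps to 96744 = 0010111100111101000

96744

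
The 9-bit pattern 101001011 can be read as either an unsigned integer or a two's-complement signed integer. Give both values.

unsigned = 331, signed = -181

Unsigned: 101001011 = 331.
Signed: MSB=1 → 331 − 512 = -181.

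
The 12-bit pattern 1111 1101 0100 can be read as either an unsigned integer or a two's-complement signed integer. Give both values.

unsigned = 4052, signed = -44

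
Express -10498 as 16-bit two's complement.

|-10498| = 10498 = 0010100100000010 in 16 bits.
Invert the bits: 1101011011111101. Add 1: 1101011011111110.
Check: 1101011011111110 reads as 55038 − 65536 = -10498.

1101011011111110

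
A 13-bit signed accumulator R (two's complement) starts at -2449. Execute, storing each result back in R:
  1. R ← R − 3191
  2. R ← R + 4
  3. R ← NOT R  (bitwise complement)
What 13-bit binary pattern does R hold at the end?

Start: R = -2449 = 1011001101111.
R = -2449 − 3191 = -5640; wraps to 2552 = 0100111111000
R = 2552 + 4 = 2556 = 0100111111100
R = NOT 0100111111100 = 1011000000011 = -2557

1011000000011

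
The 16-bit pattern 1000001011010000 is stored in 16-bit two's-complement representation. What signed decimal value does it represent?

-32048

MSB is 1, so the value is negative.
Unsigned reading: 33488. Subtract 2^16 = 65536: 33488 − 65536 = -32048.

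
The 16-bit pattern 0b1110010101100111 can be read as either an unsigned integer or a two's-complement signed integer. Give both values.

unsigned = 58727, signed = -6809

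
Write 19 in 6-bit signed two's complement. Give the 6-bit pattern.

19 is non-negative, so write it directly in 6 bits: 010011.

010011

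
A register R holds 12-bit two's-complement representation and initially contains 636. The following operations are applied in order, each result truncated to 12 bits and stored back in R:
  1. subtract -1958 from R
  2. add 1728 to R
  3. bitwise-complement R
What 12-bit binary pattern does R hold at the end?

111100011101

Start: R = 636 = 001001111100.
R = 636 − (-1958) = 2594; wraps to -1502 = 101000100010
R = -1502 + 1728 = 226 = 000011100010
R = NOT 000011100010 = 111100011101 = -227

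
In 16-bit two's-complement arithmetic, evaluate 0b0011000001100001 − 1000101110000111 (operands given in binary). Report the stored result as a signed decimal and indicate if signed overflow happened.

-23334; overflow

0b0011000001100001 → 0011000001100001 = 12385 (signed)
1000101110000111 = -29817 (signed)
Subtract via negate-and-add: invert 1000101110000111 + 1 = 0111010001111001 (i.e. 29817).
  0011000001100001
+ 0111010001111001
= 1010010011011010
Result 1010010011011010: MSB = 1 → 42202 − 65536 = -23334.
Both addends (after negating the subtrahend) are non-negative but the stored result is negative: signed overflow. The true value 12385 − (-29817) = 42202 lies outside [-32768, 32767].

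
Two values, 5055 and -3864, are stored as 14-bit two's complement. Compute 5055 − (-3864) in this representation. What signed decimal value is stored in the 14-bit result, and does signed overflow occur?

5055 → 01001110111111
-3864 → 11000011101000
Subtract via negate-and-add: invert 11000011101000 + 1 = 00111100011000 (i.e. 3864).
  01001110111111
+ 00111100011000
= 10001011010111
Result 10001011010111: MSB = 1 → 8919 − 16384 = -7465.
Both addends (after negating the subtrahend) are non-negative but the stored result is negative: signed overflow. The true value 5055 − (-3864) = 8919 lies outside [-8192, 8191].

-7465; overflow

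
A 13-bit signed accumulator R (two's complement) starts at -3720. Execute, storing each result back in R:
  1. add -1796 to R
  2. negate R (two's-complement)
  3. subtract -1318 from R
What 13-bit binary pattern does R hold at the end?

1101010110010

Start: R = -3720 = 1000101111000.
R = -3720 + (-1796) = -5516; wraps to 2676 = 0101001110100
R = −(2676) = -2676 = 1010110001100
R = -2676 − (-1318) = -1358 = 1101010110010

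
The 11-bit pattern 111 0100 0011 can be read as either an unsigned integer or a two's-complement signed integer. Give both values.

Unsigned: 11101000011 = 1859.
Signed: MSB=1 → 1859 − 2048 = -189.

unsigned = 1859, signed = -189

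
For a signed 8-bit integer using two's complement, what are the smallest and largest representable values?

Minimum: −2^7 = -128.
Maximum: 2^7 − 1 = 127.

min = -128, max = 127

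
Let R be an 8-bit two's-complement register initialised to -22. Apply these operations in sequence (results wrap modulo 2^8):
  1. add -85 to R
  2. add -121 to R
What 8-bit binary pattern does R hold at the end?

Start: R = -22 = 11101010.
R = -22 + (-85) = -107 = 10010101
R = -107 + (-121) = -228; wraps to 28 = 00011100

00011100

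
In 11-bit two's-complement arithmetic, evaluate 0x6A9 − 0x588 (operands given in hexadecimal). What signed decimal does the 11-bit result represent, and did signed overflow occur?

289; no overflow

0x6A9 = 11010101001 = -343 (signed)
0x588 = 10110001000 = -632 (signed)
Subtract via negate-and-add: invert 10110001000 + 1 = 01001111000 (i.e. 632).
  11010101001
+ 01001111000
= 00100100001  (discard carry-out 1)
Result 00100100001: MSB = 0 → value 289.
Addends (after negating the subtrahend) have opposite signs, so signed overflow cannot occur.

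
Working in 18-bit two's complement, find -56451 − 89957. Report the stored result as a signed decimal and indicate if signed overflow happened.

115736; overflow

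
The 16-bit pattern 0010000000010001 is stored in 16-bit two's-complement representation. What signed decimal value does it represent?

MSB is 0, so the value is non-negative: 0010000000010001 = 8209.

8209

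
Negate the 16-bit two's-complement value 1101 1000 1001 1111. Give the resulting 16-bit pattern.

0010011101100001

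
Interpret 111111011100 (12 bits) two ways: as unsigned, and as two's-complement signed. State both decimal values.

unsigned = 4060, signed = -36

Unsigned: 111111011100 = 4060.
Signed: MSB=1 → 4060 − 4096 = -36.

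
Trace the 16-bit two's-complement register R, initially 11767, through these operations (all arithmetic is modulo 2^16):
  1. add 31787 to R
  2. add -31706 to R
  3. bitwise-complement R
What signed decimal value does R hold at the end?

Start: R = 11767 = 0010110111110111.
R = 11767 + 31787 = 43554; wraps to -21982 = 1010101000100010
R = -21982 + (-31706) = -53688; wraps to 11848 = 0010111001001000
R = NOT 0010111001001000 = 1101000110110111 = -11849

-11849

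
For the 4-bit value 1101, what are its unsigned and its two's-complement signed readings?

Unsigned: 1101 = 13.
Signed: MSB=1 → 13 − 16 = -3.

unsigned = 13, signed = -3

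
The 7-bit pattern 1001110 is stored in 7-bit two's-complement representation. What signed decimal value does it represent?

MSB is 1, so the value is negative.
Invert: 0110001. Add 1: 0110010 = 50. So the value is −50.

-50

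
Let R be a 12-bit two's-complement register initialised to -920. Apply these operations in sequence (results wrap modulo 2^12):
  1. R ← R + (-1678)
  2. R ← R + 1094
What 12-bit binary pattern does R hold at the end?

101000100000

Start: R = -920 = 110001101000.
R = -920 + (-1678) = -2598; wraps to 1498 = 010111011010
R = 1498 + 1094 = 2592; wraps to -1504 = 101000100000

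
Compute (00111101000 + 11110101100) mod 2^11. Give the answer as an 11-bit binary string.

00110010100

  00111101000
+ 11110101100
= 00110010100  (discard carry-out 1)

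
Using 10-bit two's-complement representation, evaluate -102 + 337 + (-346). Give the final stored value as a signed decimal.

-111

-102 + 337 = 235 (0011101011)
235 + (-346) = -111 (1110010001)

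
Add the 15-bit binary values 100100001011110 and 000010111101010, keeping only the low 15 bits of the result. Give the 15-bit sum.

100111001001000

  100100001011110
+ 000010111101010
= 100111001001000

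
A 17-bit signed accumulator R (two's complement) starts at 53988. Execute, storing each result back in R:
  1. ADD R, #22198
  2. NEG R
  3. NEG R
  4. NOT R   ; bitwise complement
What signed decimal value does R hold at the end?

Start: R = 53988 = 01101001011100100.
R = 53988 + 22198 = 76186; wraps to -54886 = 10010100110011010
R = −(-54886) = 54886 = 01101011001100110
R = −(54886) = -54886 = 10010100110011010
R = NOT 10010100110011010 = 01101011001100101 = 54885

54885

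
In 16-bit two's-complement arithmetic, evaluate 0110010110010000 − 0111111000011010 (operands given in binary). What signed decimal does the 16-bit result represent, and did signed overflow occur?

-6282; no overflow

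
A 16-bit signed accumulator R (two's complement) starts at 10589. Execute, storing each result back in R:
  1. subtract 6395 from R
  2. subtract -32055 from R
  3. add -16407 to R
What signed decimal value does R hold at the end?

Start: R = 10589 = 0010100101011101.
R = 10589 − 6395 = 4194 = 0001000001100010
R = 4194 − (-32055) = 36249; wraps to -29287 = 1000110110011001
R = -29287 + (-16407) = -45694; wraps to 19842 = 0100110110000010

19842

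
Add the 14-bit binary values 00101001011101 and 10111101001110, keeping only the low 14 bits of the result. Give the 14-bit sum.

11100110101011

  00101001011101
+ 10111101001110
= 11100110101011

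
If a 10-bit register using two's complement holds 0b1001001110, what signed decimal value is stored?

MSB is 1, so the value is negative.
Invert: 0110110001. Add 1: 0110110010 = 434. So the value is −434.

-434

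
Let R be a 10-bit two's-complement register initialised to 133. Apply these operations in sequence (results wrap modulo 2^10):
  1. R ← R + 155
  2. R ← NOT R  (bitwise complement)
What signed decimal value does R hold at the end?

-289

Start: R = 133 = 0010000101.
R = 133 + 155 = 288 = 0100100000
R = NOT 0100100000 = 1011011111 = -289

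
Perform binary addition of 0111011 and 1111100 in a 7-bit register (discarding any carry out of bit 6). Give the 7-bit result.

  0111011
+ 1111100
= 0110111  (discard carry-out 1)

0110111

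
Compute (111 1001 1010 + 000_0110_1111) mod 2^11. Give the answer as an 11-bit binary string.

  11110011010
+ 00001101111
= 00000001001  (discard carry-out 1)

00000001001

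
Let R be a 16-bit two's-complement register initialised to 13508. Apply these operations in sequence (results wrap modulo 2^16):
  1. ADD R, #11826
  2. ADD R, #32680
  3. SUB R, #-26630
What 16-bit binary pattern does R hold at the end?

Start: R = 13508 = 0011010011000100.
R = 13508 + 11826 = 25334 = 0110001011110110
R = 25334 + 32680 = 58014; wraps to -7522 = 1110001010011110
R = -7522 − (-26630) = 19108 = 0100101010100100

0100101010100100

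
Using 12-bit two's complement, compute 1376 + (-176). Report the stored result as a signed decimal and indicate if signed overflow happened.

1376 → 010101100000
-176 → 111101010000
  010101100000
+ 111101010000
= 010010110000  (discard carry-out 1)
Result 010010110000: MSB = 0 → value 1200.
Addends have opposite signs, so signed overflow cannot occur.

1200; no overflow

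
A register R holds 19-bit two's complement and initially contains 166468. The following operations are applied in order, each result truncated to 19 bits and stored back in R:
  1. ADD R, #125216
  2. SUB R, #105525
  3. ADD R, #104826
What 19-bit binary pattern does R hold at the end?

Start: R = 166468 = 0101000101001000100.
R = 166468 + 125216 = 291684; wraps to -232604 = 1000111001101100100
R = -232604 − 105525 = -338129; wraps to 186159 = 0101101011100101111
R = 186159 + 104826 = 290985; wraps to -233303 = 1000111000010101001

1000111000010101001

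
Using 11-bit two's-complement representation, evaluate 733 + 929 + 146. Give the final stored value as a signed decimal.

-240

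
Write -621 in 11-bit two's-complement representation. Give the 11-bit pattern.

10110010011

|-621| = 621 = 01001101101 in 11 bits.
Invert the bits: 10110010010. Add 1: 10110010011.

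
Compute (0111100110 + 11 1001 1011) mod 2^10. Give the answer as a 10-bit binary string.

  0111100110
+ 1110011011
= 0110000001  (discard carry-out 1)

0110000001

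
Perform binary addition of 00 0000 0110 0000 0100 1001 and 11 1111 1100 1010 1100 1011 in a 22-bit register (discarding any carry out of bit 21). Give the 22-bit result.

0000000010101100010100

  0000000110000001001001
+ 1111111100101011001011
= 0000000010101100010100  (discard carry-out 1)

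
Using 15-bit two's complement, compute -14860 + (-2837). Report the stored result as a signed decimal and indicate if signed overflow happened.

-14860 → 100010111110100
-2837 → 111010011101011
  100010111110100
+ 111010011101011
= 011101011011111  (discard carry-out 1)
Result 011101011011111: MSB = 0 → value 15071.
Both addends are negative but the stored result is non-negative: signed overflow. The true value -14860 + (-2837) = -17697 lies outside [-16384, 16383].

15071; overflow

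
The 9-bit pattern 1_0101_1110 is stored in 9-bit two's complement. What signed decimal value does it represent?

-162

MSB is 1, so the value is negative.
Invert: 010100001. Add 1: 010100010 = 162. So the value is −162.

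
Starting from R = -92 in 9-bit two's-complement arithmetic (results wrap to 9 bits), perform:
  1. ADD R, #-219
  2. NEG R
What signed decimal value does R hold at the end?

Start: R = -92 = 110100100.
R = -92 + (-219) = -311; wraps to 201 = 011001001
R = −(201) = -201 = 100110111

-201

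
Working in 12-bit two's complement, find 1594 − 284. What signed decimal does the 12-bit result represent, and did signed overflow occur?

1310; no overflow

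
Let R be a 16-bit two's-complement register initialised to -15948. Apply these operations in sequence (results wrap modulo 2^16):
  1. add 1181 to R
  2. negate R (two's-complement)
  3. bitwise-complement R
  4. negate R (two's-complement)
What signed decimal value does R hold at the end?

14768

Start: R = -15948 = 1100000110110100.
R = -15948 + 1181 = -14767 = 1100011001010001
R = −(-14767) = 14767 = 0011100110101111
R = NOT 0011100110101111 = 1100011001010000 = -14768
R = −(-14768) = 14768 = 0011100110110000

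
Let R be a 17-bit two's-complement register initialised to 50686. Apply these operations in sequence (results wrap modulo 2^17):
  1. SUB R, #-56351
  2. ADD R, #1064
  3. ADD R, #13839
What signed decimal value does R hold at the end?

-9132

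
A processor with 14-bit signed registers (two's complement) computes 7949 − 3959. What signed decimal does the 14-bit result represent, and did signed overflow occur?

7949 → 01111100001101
3959 → 00111101110111
Subtract via negate-and-add: invert 00111101110111 + 1 = 11000010001001 (i.e. -3959).
  01111100001101
+ 11000010001001
= 00111110010110  (discard carry-out 1)
Result 00111110010110: MSB = 0 → value 3990.
Addends (after negating the subtrahend) have opposite signs, so signed overflow cannot occur.

3990; no overflow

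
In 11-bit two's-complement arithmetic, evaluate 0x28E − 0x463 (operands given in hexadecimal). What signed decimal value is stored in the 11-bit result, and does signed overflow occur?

-469; overflow

0x28E = 01010001110 = 654 (signed)
0x463 = 10001100011 = -925 (signed)
Subtract via negate-and-add: invert 10001100011 + 1 = 01110011101 (i.e. 925).
  01010001110
+ 01110011101
= 11000101011
Result 11000101011: MSB = 1 → 1579 − 2048 = -469.
Both addends (after negating the subtrahend) are non-negative but the stored result is negative: signed overflow. The true value 654 − (-925) = 1579 lies outside [-1024, 1023].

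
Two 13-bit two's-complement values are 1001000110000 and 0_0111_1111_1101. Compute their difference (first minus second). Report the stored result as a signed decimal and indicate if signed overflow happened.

2611; overflow

1001000110000 = -3536 (signed)
0_0111_1111_1101 → 0011111111101 = 2045 (signed)
Subtract via negate-and-add: invert 0011111111101 + 1 = 1100000000011 (i.e. -2045).
  1001000110000
+ 1100000000011
= 0101000110011  (discard carry-out 1)
Result 0101000110011: MSB = 0 → value 2611.
Both addends (after negating the subtrahend) are negative but the stored result is non-negative: signed overflow. The true value -3536 − 2045 = -5581 lies outside [-4096, 4095].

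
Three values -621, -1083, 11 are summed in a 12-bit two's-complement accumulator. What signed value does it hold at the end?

-1693

-621 + (-1083) = -1704 (100101011000)
-1704 + 11 = -1693 (100101100011)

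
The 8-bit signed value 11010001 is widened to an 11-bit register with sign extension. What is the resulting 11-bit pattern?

MSB of 11010001 is 1; replicate it into the new high bits.
111|11010001 → 11111010001 (still -47).

11111010001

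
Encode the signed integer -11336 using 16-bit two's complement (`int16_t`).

|-11336| = 11336 = 0010110001001000 in 16 bits.
Invert the bits: 1101001110110111. Add 1: 1101001110111000.

1101001110111000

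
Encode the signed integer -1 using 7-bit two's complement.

1111111

|-1| = 1 = 0000001 in 7 bits.
Invert the bits: 1111110. Add 1: 1111111.
Check: 1111111 reads as 127 − 128 = -1.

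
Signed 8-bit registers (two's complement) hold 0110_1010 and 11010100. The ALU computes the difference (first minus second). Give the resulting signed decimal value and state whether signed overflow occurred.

0110_1010 → 01101010 = 106 (signed)
11010100 = -44 (signed)
Subtract via negate-and-add: invert 11010100 + 1 = 00101100 (i.e. 44).
  01101010
+ 00101100
= 10010110
Result 10010110: MSB = 1 → 150 − 256 = -106.
Both addends (after negating the subtrahend) are non-negative but the stored result is negative: signed overflow. The true value 106 − (-44) = 150 lies outside [-128, 127].

-106; overflow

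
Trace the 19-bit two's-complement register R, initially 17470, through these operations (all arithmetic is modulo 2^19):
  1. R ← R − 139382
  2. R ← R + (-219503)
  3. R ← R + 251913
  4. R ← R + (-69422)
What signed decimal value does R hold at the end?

Start: R = 17470 = 0000100010000111110.
R = 17470 − 139382 = -121912 = 1100010001111001000
R = -121912 + (-219503) = -341415; wraps to 182873 = 0101100101001011001
R = 182873 + 251913 = 434786; wraps to -89502 = 1101010001001100010
R = -89502 + (-69422) = -158924 = 1011001001100110100

-158924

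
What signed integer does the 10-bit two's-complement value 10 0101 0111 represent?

MSB is 1, so the value is negative.
Unsigned reading: 599. Subtract 2^10 = 1024: 599 − 1024 = -425.

-425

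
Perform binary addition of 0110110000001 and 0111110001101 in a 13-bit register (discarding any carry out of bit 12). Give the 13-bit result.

1110100001110

  0110110000001
+ 0111110001101
= 1110100001110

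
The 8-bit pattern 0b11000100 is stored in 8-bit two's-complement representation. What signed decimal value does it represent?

-60

MSB is 1, so the value is negative.
Invert: 00111011. Add 1: 00111100 = 60. So the value is −60.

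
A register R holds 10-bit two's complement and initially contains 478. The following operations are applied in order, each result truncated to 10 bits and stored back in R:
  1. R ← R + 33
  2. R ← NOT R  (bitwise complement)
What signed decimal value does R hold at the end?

-512

Start: R = 478 = 0111011110.
R = 478 + 33 = 511 = 0111111111
R = NOT 0111111111 = 1000000000 = -512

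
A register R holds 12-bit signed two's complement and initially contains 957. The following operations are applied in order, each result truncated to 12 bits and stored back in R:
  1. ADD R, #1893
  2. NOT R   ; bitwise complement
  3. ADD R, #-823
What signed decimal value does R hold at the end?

Start: R = 957 = 001110111101.
R = 957 + 1893 = 2850; wraps to -1246 = 101100100010
R = NOT 101100100010 = 010011011101 = 1245
R = 1245 + (-823) = 422 = 000110100110

422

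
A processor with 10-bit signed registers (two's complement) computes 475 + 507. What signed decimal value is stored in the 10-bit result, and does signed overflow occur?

-42; overflow

475 → 0111011011
507 → 0111111011
  0111011011
+ 0111111011
= 1111010110
Result 1111010110: MSB = 1 → 982 − 1024 = -42.
Both addends are non-negative but the stored result is negative: signed overflow. The true value 475 + 507 = 982 lies outside [-512, 511].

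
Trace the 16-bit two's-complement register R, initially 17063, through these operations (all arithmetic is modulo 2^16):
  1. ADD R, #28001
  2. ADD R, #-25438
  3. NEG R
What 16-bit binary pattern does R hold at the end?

Start: R = 17063 = 0100001010100111.
R = 17063 + 28001 = 45064; wraps to -20472 = 1011000000001000
R = -20472 + (-25438) = -45910; wraps to 19626 = 0100110010101010
R = −(19626) = -19626 = 1011001101010110

1011001101010110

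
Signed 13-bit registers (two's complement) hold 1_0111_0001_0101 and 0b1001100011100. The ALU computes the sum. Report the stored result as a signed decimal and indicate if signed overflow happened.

2609; overflow

1_0111_0001_0101 → 1011100010101 = -2283 (signed)
0b1001100011100 → 1001100011100 = -3300 (signed)
  1011100010101
+ 1001100011100
= 0101000110001  (discard carry-out 1)
Result 0101000110001: MSB = 0 → value 2609.
Both addends are negative but the stored result is non-negative: signed overflow. The true value -2283 + (-3300) = -5583 lies outside [-4096, 4095].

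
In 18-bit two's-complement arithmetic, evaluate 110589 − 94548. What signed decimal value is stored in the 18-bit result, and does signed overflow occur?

16041; no overflow

110589 → 011010111111111101
94548 → 010111000101010100
Subtract via negate-and-add: invert 010111000101010100 + 1 = 101000111010101100 (i.e. -94548).
  011010111111111101
+ 101000111010101100
= 000011111010101001  (discard carry-out 1)
Result 000011111010101001: MSB = 0 → value 16041.
Addends (after negating the subtrahend) have opposite signs, so signed overflow cannot occur.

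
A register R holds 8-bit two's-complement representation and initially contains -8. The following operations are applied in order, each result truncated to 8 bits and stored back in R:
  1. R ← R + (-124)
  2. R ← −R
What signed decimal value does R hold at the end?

-124

Start: R = -8 = 11111000.
R = -8 + (-124) = -132; wraps to 124 = 01111100
R = −(124) = -124 = 10000100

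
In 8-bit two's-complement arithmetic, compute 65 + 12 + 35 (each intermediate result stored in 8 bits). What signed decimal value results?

112

65 + 12 = 77 (01001101)
77 + 35 = 112 (01110000)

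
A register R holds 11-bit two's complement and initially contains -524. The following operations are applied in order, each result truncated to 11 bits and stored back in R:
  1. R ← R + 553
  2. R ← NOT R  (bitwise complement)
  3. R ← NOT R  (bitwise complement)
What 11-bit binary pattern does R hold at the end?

Start: R = -524 = 10111110100.
R = -524 + 553 = 29 = 00000011101
R = NOT 00000011101 = 11111100010 = -30
R = NOT 11111100010 = 00000011101 = 29

00000011101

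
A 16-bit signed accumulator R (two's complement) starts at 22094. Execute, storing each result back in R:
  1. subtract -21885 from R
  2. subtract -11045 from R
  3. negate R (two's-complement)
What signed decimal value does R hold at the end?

Start: R = 22094 = 0101011001001110.
R = 22094 − (-21885) = 43979; wraps to -21557 = 1010101111001011
R = -21557 − (-11045) = -10512 = 1101011011110000
R = −(-10512) = 10512 = 0010100100010000

10512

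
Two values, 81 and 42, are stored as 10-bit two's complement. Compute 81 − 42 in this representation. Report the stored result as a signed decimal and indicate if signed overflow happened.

39; no overflow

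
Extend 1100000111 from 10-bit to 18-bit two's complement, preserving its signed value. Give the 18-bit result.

111111111100000111

MSB of 1100000111 is 1; replicate it into the new high bits.
11111111|1100000111 → 111111111100000111 (still -249).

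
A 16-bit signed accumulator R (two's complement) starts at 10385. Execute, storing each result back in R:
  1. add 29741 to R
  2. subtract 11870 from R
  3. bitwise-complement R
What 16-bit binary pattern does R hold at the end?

1001000110011111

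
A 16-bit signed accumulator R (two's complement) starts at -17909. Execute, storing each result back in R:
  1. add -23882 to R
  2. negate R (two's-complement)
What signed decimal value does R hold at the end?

-23745

Start: R = -17909 = 1011101000001011.
R = -17909 + (-23882) = -41791; wraps to 23745 = 0101110011000001
R = −(23745) = -23745 = 1010001100111111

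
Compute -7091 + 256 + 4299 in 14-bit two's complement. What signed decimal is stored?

-7091 + 256 = -6835 (10010101001101)
-6835 + 4299 = -2536 (11011000011000)

-2536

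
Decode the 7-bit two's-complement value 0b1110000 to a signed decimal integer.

-16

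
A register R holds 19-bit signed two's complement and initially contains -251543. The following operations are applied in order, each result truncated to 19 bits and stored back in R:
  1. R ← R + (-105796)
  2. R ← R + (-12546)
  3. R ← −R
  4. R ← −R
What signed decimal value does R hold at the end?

Start: R = -251543 = 1000010100101101001.
R = -251543 + (-105796) = -357339; wraps to 166949 = 0101000110000100101
R = 166949 + (-12546) = 154403 = 0100101101100100011
R = −(154403) = -154403 = 1011010010011011101
R = −(-154403) = 154403 = 0100101101100100011

154403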